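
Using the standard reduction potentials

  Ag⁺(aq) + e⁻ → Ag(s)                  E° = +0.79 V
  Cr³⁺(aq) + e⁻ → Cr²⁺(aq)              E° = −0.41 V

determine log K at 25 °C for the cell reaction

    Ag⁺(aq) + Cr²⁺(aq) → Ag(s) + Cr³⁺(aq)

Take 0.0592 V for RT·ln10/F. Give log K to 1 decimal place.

log K = 20.3

The Ag⁺/Ag couple is reduced (cathode); E°cell = +0.79 − (−0.41) = +1.20 V with n = 1.
At equilibrium E = 0, so log K = nE°cell / 0.0592 = (1)(+1.20) / 0.0592 = 20.3.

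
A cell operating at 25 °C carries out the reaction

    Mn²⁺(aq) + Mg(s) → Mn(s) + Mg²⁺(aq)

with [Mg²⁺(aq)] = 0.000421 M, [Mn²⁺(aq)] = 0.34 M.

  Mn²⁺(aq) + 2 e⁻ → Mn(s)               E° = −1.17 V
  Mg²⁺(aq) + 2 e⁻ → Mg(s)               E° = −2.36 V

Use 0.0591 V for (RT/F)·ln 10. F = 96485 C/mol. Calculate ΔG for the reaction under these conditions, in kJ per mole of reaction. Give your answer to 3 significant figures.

E°cell = −1.17 − (−2.36) = +1.19 V; the balanced reaction transfers n = 2 electrons.
The reaction quotient is [Mg²⁺(aq)] / [Mn²⁺(aq)] = 0.00124; by Nernst, E = +1.19 − (0.0591/2)(−2.907) = +1.2759 V.
ΔG = −nFE = −(2)(96485)(+1.2759) J/mol = −246 kJ/mol.

−246 kJ/mol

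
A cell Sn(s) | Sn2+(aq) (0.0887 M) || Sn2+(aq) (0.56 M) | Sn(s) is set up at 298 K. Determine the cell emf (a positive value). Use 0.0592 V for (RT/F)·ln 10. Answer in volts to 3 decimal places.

For a concentration cell E°cell = 0, since both electrodes use the same couple.
The compartment with the higher Sn2+(aq) concentration (0.56 M) acts as the cathode; ions are reduced there and produced at the dilute (0.0887 M) anode.
With n = 2, Ecell = −(0.0592/2)·log([dilute]/[conc]) = −(0.0592/2)·log(0.0887/0.56) = +0.024 V.

0.024 V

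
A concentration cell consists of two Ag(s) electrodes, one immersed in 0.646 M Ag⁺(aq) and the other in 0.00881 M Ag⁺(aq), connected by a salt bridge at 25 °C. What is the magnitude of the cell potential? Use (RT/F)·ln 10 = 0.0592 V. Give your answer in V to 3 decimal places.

0.110 V

For a concentration cell E°cell = 0, since both electrodes use the same couple.
The compartment with the higher Ag⁺(aq) concentration (0.646 M) acts as the cathode; ions are reduced there and produced at the dilute (0.00881 M) anode.
With n = 1, Ecell = −(0.0592/1)·log([dilute]/[conc]) = −(0.0592/1)·log(0.00881/0.646) = +0.110 V.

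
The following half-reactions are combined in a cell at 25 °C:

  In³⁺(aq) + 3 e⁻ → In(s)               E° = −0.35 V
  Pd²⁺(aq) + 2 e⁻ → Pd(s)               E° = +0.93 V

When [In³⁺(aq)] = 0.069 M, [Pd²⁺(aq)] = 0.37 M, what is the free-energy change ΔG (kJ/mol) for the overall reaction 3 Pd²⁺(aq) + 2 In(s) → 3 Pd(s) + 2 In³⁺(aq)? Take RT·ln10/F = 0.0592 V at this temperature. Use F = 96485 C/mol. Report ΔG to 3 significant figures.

−747 kJ/mol

E°cell = +0.93 − (−0.35) = +1.28 V; the balanced reaction transfers n = 6 electrons.
Here Q = [In³⁺(aq)]^2 / [Pd²⁺(aq)]^3 = 0.094 (log Q = −1.027), giving E = +1.28 − (0.0592/6)·(−1.027) = +1.2901 V.
ΔG = −nFE = −(6)(96485)(+1.2901) J/mol = −747 kJ/mol.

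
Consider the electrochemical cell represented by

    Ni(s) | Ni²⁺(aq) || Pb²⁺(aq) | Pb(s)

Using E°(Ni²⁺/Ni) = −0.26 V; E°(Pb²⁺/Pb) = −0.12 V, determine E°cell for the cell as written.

+0.14 V

By convention the left-hand electrode in cell notation is the anode (oxidation) and the right-hand electrode is the cathode (reduction).
E°cell = E°(right) − E°(left) = −0.12 − (−0.26) = +0.14 V.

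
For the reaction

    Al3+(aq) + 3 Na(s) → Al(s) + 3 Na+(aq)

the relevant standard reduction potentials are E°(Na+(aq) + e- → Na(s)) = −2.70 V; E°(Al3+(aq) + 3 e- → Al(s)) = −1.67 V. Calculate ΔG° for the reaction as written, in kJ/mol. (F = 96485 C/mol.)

−298 kJ/mol

In the reaction as written Al3+(aq) is reduced, so the Al³⁺/Al couple is the cathode and Na⁺/Na is the anode.
E°cell = −1.67 − (−2.70) = +1.03 V; balancing electrons gives n = 3.
ΔG° = −nFE°cell = −(3)(96485)(+1.03) J/mol = −298 kJ/mol.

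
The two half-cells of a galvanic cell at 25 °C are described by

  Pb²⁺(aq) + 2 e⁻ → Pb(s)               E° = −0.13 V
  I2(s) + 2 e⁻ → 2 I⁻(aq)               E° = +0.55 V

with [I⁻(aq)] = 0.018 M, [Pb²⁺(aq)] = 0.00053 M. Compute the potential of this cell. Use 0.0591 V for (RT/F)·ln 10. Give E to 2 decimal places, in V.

+0.88 V

The I₂/I⁻ couple has the more positive E°, so it is the cathode; Pb²⁺/Pb is the anode.
E°cell = +0.55 − (−0.13) = +0.68 V, with n = 2 electrons transferred.
For the overall reaction I2(s) + Pb(s) → 2 I⁻(aq) + Pb²⁺(aq), Q = [I⁻(aq)]^2·[Pb²⁺(aq)] = 1.72×10^−7, giving log Q = −6.765.
By the Nernst equation, E = +0.68 − (0.0591/2)·(−6.765) = +0.88 V.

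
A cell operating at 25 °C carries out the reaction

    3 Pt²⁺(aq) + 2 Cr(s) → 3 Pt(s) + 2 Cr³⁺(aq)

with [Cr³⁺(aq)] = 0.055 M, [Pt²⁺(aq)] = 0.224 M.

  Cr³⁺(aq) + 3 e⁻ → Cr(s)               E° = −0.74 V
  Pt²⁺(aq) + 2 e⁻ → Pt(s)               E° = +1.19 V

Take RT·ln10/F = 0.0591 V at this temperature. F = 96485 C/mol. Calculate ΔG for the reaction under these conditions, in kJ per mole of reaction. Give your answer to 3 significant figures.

−1120 kJ/mol

With Pt²⁺/Pt reduced at the cathode, E°cell = +1.19 − (−0.74) = +1.93 V and n = 6.
Q = [Cr³⁺(aq)]^2 / [Pt²⁺(aq)]^3 = 0.269, so log Q = −0.570 and E = +1.93 − (0.0591/6)(−0.570) = +1.9356 V.
ΔG = −nFE = −(6)(96485)(+1.9356) J/mol = −1120 kJ/mol.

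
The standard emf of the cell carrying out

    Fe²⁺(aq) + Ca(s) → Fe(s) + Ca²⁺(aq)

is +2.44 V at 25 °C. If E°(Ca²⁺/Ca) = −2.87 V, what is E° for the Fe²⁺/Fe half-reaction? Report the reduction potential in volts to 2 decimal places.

−0.43 V

In the reaction as written the Fe²⁺/Fe couple is reduced (cathode) and Ca²⁺/Ca is oxidized (anode), so E°cell = E°(Fe²⁺/Fe) − E°(Ca²⁺/Ca).
E°(Fe²⁺/Fe) = E°cell + E°(anode) = +2.44 + (−2.87) = −0.43 V.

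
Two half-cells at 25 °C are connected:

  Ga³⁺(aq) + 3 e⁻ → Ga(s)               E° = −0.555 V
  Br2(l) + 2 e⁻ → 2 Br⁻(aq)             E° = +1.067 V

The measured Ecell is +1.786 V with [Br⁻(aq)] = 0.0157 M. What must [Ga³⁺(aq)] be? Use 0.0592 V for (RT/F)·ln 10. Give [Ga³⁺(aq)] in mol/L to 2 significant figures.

Br₂/Br⁻ is the cathode (higher E°); E°cell = +1.067 − (−0.555) = +1.622 V with n = 6.
From the Nernst equation, log Q = n(E° − E)/0.0592 = 6·(+1.622 − (+1.786))/0.0592 = −16.622.
Balancing electrons gives 3 Br2(l) + 2 Ga(s) → 6 Br⁻(aq) + 2 Ga³⁺(aq); thus Q = [Br⁻(aq)]^6·[Ga³⁺(aq)]^2.
Isolating [Ga³⁺(aq)] in Q = 10^{−16.622} yields log [Ga³⁺(aq)] = −2.899, i.e. 0.0013 M.

0.0013 M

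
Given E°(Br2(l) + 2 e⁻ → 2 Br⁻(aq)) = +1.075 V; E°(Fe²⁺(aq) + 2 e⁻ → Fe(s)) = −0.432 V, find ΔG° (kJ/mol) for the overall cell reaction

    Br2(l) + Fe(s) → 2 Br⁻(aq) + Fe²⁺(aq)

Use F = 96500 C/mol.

−291 kJ/mol

In the reaction as written Br2(l) is reduced, so the Br₂/Br⁻ couple is the cathode and Fe²⁺/Fe is the anode.
E°cell = +1.075 − (−0.432) = +1.507 V; balancing electrons gives n = 2.
ΔG° = −nFE°cell = −(2)(96500)(+1.507) J/mol = −291 kJ/mol.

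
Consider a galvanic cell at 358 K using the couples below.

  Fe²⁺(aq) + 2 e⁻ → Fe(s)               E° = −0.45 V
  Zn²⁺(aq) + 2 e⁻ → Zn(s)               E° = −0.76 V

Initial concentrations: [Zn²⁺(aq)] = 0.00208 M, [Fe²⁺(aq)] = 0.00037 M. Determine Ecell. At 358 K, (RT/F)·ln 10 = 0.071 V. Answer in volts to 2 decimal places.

+0.28 V

Fe²⁺/Fe is reduced (cathode, E° = −0.45 V) and Zn²⁺/Zn is oxidized (anode).
The standard potential is −0.45 − (−0.76) = +0.31 V and the balanced reaction transfers n = 2 electrons.
For the overall reaction Fe²⁺(aq) + Zn(s) → Fe(s) + Zn²⁺(aq), Q = [Zn²⁺(aq)] / [Fe²⁺(aq)] = 5.62, giving log Q = 0.750.
Applying E = E° − (RT ln10/nF)·log Q gives +0.31 − (0.071/2)(0.750) = +0.28 V.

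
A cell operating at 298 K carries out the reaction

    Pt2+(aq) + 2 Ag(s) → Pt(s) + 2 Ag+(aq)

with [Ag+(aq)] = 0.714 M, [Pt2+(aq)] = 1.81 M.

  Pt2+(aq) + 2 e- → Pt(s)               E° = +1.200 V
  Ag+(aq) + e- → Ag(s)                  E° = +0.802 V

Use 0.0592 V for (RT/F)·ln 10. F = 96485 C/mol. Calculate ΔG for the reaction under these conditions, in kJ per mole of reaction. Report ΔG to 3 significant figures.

−79.9 kJ/mol

With Pt²⁺/Pt reduced at the cathode, E°cell = +1.200 − (+0.802) = +0.398 V and n = 2.
Q = [Ag+(aq)]^2 / [Pt2+(aq)] = 0.282, so log Q = −0.550 and E = +0.398 − (0.0592/2)(−0.550) = +0.4143 V.
ΔG = −nFE = −(2)(96485)(+0.4143) J/mol = −79.9 kJ/mol.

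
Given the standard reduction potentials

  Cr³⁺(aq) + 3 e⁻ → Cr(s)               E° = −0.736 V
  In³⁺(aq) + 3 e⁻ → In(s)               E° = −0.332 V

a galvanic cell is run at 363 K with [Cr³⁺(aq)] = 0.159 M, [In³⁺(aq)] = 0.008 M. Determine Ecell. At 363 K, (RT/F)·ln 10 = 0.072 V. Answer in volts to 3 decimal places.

The In³⁺/In couple has the more positive E°, so it is the cathode; Cr³⁺/Cr is the anode.
E°cell = −0.332 − (−0.736) = +0.404 V, with n = 3 electrons transferred.
The balanced reaction is In³⁺(aq) + Cr(s) → In(s) + Cr³⁺(aq), so Q = [Cr³⁺(aq)] / [In³⁺(aq)] = 19.9 and log Q = 1.298.
By the Nernst equation, E = +0.404 − (0.072/3)·(1.298) = +0.373 V.

+0.373 V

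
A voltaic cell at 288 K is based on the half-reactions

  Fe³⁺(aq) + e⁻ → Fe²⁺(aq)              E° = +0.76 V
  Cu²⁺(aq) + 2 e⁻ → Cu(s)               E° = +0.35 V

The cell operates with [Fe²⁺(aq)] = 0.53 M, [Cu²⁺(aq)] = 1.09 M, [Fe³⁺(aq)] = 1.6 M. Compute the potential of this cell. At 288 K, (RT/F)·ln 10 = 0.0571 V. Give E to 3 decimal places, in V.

+0.436 V

The Fe³⁺/Fe²⁺ couple has the more positive E°, so it is the cathode; Cu²⁺/Cu is the anode.
The standard potential is +0.76 − (+0.35) = +0.41 V and the balanced reaction transfers n = 2 electrons.
For the overall reaction 2 Fe³⁺(aq) + Cu(s) → 2 Fe²⁺(aq) + Cu²⁺(aq), Q = ([Fe²⁺(aq)]^2·[Cu²⁺(aq)]) / [Fe³⁺(aq)]^2 = 0.12, giving log Q = −0.922.
Applying E = E° − (RT ln10/nF)·log Q gives +0.41 − (0.0571/2)(−0.922) = +0.436 V.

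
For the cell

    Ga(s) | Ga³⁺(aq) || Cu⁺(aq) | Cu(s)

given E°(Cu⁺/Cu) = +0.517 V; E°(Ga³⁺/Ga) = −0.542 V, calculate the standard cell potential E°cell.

+1.059 V

By convention the left-hand electrode in cell notation is the anode (oxidation) and the right-hand electrode is the cathode (reduction).
E°cell = E°(right) − E°(left) = +0.517 − (−0.542) = +1.059 V.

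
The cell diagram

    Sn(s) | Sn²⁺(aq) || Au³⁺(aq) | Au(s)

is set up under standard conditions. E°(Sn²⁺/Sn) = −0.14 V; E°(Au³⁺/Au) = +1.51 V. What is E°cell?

+1.65 V

By convention the left-hand electrode in cell notation is the anode (oxidation) and the right-hand electrode is the cathode (reduction).
E°cell = E°(right) − E°(left) = +1.51 − (−0.14) = +1.65 V.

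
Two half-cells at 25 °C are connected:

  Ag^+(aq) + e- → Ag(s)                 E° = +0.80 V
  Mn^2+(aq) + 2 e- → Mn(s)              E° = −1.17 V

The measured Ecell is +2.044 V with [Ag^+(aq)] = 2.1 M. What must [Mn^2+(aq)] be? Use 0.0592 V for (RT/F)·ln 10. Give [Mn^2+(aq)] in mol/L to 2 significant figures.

0.014 M

With Ag⁺/Ag at the cathode and Mn²⁺/Mn at the anode, E°cell = +0.80 − (−1.17) = +1.97 V (n = 2).
Rearranging E = E° − (0.0592/n)·log Q gives log Q = 2(+1.97 − (+2.044))/0.0592 = −2.500.
The balanced reaction is 2 Ag^+(aq) + Mn(s) → 2 Ag(s) + Mn^2+(aq), so Q = [Mn^2+(aq)] / [Ag^+(aq)]^2.
Substituting the known concentrations and solving, log [Mn^2+(aq)] = −1.856 and [Mn^2+(aq)] = 0.014 M.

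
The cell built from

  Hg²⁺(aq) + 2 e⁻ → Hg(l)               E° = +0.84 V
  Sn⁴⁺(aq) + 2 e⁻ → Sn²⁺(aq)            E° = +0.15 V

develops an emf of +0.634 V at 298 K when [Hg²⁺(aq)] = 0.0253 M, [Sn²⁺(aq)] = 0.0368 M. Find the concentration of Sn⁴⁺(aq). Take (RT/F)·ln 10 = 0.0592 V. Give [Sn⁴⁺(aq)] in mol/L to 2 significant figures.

0.073 M

The Hg²⁺/Hg couple has the larger reduction potential, so it is the cathode: E°cell = +0.84 − (+0.15) = +0.69 V and n = 2.
Since E = E° − (0.0592/n)·log Q, log Q = n(E° − E)/0.0592 = 1.892.
The balanced reaction is Hg²⁺(aq) + Sn²⁺(aq) → Hg(l) + Sn⁴⁺(aq), so Q = [Sn⁴⁺(aq)] / ([Hg²⁺(aq)]·[Sn²⁺(aq)]).
Substituting the known concentrations and solving, log [Sn⁴⁺(aq)] = −1.139 and [Sn⁴⁺(aq)] = 0.073 M.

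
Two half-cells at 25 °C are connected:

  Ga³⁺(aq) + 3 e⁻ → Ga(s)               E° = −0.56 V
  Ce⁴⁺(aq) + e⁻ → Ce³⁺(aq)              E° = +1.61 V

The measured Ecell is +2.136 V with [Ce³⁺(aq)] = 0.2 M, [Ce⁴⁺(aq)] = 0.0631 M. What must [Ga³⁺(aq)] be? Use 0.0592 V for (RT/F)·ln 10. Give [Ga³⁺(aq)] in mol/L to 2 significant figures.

1.7 M

The Ce⁴⁺/Ce³⁺ couple has the larger reduction potential, so it is the cathode: E°cell = +1.61 − (−0.56) = +2.17 V and n = 3.
Since E = E° − (0.0592/n)·log Q, log Q = n(E° − E)/0.0592 = 1.723.
For 3 Ce⁴⁺(aq) + Ga(s) → 3 Ce³⁺(aq) + Ga³⁺(aq), the reaction quotient is Q = ([Ce³⁺(aq)]^3·[Ga³⁺(aq)]) / [Ce⁴⁺(aq)]^3.
Solving for the unknown gives log [Ga³⁺(aq)] = 0.220, so [Ga³⁺(aq)] ≈ 1.7 M.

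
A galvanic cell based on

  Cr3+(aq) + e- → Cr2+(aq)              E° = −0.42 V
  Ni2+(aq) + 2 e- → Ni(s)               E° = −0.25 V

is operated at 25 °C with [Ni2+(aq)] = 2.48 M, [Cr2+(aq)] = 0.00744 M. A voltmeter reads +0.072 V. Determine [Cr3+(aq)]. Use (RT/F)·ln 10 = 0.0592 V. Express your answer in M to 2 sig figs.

The Ni²⁺/Ni couple has the larger reduction potential, so it is the cathode: E°cell = −0.25 − (−0.42) = +0.17 V and n = 2.
Rearranging E = E° − (0.0592/n)·log Q gives log Q = 2(+0.17 − (+0.072))/0.0592 = 3.311.
The balanced reaction is Ni2+(aq) + 2 Cr2+(aq) → Ni(s) + 2 Cr3+(aq), so Q = [Cr3+(aq)]^2 / ([Ni2+(aq)]·[Cr2+(aq)]^2).
Solving for the unknown gives log [Cr3+(aq)] = −0.276, so [Cr3+(aq)] ≈ 0.53 M.

0.53 M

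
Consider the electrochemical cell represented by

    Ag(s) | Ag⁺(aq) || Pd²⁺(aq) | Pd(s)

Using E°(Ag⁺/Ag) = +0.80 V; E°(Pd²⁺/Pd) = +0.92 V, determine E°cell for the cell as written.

+0.12 V

By convention the left-hand electrode in cell notation is the anode (oxidation) and the right-hand electrode is the cathode (reduction).
E°cell = E°(right) − E°(left) = +0.92 − (+0.80) = +0.12 V.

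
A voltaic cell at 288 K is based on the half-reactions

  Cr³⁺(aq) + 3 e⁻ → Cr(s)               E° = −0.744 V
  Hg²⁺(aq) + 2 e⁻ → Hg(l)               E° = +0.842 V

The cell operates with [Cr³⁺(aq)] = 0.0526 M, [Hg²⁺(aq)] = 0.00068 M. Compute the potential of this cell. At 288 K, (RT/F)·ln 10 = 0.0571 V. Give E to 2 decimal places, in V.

+1.52 V

Since E°(Hg²⁺/Hg) > E°(Cr³⁺/Cr), Hg²⁺/Hg serves as the cathode.
E°cell = +0.842 − (−0.744) = +1.586 V, with n = 6 electrons transferred.
The balanced reaction is 3 Hg²⁺(aq) + 2 Cr(s) → 3 Hg(l) + 2 Cr³⁺(aq), so Q = [Cr³⁺(aq)]^2 / [Hg²⁺(aq)]^3 = 8.8×10^6 and log Q = 6.944.
By the Nernst equation, E = +1.586 − (0.0571/6)·(6.944) = +1.52 V.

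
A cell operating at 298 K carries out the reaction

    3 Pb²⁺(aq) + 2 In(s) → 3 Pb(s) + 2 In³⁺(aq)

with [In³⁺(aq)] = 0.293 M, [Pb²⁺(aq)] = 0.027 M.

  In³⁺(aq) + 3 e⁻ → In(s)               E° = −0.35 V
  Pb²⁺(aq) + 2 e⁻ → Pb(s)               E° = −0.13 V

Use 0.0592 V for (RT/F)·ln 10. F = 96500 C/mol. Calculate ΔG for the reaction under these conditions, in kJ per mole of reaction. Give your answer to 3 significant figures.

The standard cell potential is −0.13 − (−0.35) = +0.22 V, with n = 6 electrons in the balanced equation.
Here Q = [In³⁺(aq)]^2 / [Pb²⁺(aq)]^3 = 4.36×10^3 (log Q = 3.640), giving E = +0.22 − (0.0592/6)·(3.640) = +0.1841 V.
ΔG = −nFE = −(6)(96500)(+0.1841) J/mol = −107 kJ/mol.

−107 kJ/mol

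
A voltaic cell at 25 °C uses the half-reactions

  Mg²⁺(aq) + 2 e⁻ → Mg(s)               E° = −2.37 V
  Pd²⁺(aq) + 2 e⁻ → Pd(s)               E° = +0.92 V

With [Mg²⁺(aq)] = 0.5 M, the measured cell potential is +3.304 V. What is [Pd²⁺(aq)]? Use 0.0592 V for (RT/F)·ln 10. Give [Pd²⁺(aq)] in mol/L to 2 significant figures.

1.5 M

With Pd²⁺/Pd at the cathode and Mg²⁺/Mg at the anode, E°cell = +0.92 − (−2.37) = +3.29 V (n = 2).
Rearranging E = E° − (0.0592/n)·log Q gives log Q = 2(+3.29 − (+3.304))/0.0592 = −0.473.
Balancing electrons gives Pd²⁺(aq) + Mg(s) → Pd(s) + Mg²⁺(aq); thus Q = [Mg²⁺(aq)] / [Pd²⁺(aq)].
Isolating [Pd²⁺(aq)] in Q = 10^{−0.473} yields log [Pd²⁺(aq)] = 0.172, i.e. 1.5 M.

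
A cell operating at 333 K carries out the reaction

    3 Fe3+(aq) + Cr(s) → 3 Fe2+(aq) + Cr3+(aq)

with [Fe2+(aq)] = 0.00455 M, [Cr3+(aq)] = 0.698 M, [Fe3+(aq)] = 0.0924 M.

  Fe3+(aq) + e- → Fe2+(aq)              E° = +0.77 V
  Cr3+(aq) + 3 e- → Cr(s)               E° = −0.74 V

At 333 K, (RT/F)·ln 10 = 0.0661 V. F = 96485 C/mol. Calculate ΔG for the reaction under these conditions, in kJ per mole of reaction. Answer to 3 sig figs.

E°cell = +0.77 − (−0.74) = +1.51 V; the balanced reaction transfers n = 3 electrons.
The reaction quotient is ([Fe2+(aq)]^3·[Cr3+(aq)]) / [Fe3+(aq)]^3 = 8.33×10^−5; by Nernst, E = +1.51 − (0.0661/3)(−4.079) = +1.5999 V.
ΔG = −nFE = −(3)(96485)(+1.5999) J/mol = −463 kJ/mol.

−463 kJ/mol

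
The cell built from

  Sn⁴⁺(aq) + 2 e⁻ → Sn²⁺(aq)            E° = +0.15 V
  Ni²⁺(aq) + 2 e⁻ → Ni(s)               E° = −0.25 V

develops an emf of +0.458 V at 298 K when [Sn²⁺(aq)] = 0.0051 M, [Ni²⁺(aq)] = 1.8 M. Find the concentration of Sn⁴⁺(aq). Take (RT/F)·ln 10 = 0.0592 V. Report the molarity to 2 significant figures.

The Sn⁴⁺/Sn²⁺ couple has the larger reduction potential, so it is the cathode: E°cell = +0.15 − (−0.25) = +0.40 V and n = 2.
Since E = E° − (0.0592/n)·log Q, log Q = n(E° − E)/0.0592 = −1.959.
Balancing electrons gives Sn⁴⁺(aq) + Ni(s) → Sn²⁺(aq) + Ni²⁺(aq); thus Q = ([Sn²⁺(aq)]·[Ni²⁺(aq)]) / [Sn⁴⁺(aq)].
Isolating [Sn⁴⁺(aq)] in Q = 10^{−1.959} yields log [Sn⁴⁺(aq)] = −0.078, i.e. 0.84 M.

0.84 M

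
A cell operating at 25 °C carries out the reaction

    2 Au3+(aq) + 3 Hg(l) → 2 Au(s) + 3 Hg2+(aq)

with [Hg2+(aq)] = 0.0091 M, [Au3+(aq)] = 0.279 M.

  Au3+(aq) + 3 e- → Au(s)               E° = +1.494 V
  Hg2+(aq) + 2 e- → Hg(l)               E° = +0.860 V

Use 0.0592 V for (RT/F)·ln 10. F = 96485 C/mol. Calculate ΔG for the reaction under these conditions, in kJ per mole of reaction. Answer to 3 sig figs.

E°cell = +1.494 − (+0.860) = +0.634 V; the balanced reaction transfers n = 6 electrons.
Q = [Hg2+(aq)]^3 / [Au3+(aq)]^2 = 9.68×10^−6, so log Q = −5.014 and E = +0.634 − (0.0592/6)(−5.014) = +0.6835 V.
Finally ΔG = −nFE = −(6)(96485 C/mol)(+0.6835 V) = −396 kJ/mol.

−396 kJ/mol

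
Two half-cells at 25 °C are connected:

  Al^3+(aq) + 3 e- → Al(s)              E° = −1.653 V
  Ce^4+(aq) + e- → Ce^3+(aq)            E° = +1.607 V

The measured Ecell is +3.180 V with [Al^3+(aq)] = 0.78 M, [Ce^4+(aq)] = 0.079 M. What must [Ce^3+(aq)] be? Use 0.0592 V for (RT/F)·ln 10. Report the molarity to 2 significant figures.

Ce⁴⁺/Ce³⁺ is the cathode (higher E°); E°cell = +1.607 − (−1.653) = +3.260 V with n = 3.
Since E = E° − (0.0592/n)·log Q, log Q = n(E° − E)/0.0592 = 4.054.
Balancing electrons gives 3 Ce^4+(aq) + Al(s) → 3 Ce^3+(aq) + Al^3+(aq); thus Q = ([Ce^3+(aq)]^3·[Al^3+(aq)]) / [Ce^4+(aq)]^3.
Substituting the known concentrations and solving, log [Ce^3+(aq)] = 0.285 and [Ce^3+(aq)] = 1.9 M.

1.9 M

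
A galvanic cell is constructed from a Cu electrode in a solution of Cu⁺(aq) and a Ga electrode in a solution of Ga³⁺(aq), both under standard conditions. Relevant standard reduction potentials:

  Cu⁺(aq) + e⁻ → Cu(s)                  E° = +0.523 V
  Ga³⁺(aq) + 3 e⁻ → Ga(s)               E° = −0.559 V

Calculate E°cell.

+1.082 V

The Cu⁺/Cu couple has the higher E°, so Cu ion is reduced (cathode) and Ga is oxidized (anode).
E°cell = E°(cathode) − E°(anode) = +0.523 − (−0.559) = +1.082 V.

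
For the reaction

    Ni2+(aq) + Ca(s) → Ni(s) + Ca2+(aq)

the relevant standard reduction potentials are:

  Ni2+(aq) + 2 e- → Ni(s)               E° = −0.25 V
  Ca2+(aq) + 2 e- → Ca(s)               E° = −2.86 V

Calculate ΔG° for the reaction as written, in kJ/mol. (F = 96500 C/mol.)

In the reaction as written Ni2+(aq) is reduced, so the Ni²⁺/Ni couple is the cathode and Ca²⁺/Ca is the anode.
E°cell = −0.25 − (−2.86) = +2.61 V; balancing electrons gives n = 2.
ΔG° = −nFE°cell = −(2)(96500)(+2.61) J/mol = −504 kJ/mol.

−504 kJ/mol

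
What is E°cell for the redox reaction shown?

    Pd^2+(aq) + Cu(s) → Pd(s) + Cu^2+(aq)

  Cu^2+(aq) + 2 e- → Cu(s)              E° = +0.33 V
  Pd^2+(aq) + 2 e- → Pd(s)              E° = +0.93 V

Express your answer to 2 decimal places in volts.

+0.60 V

In the reaction as written, Pd^2+(aq) is reduced (cathode) and Cu^2+(aq) is produced by oxidation at the anode.
E°cell = E°(cathode) − E°(anode) = +0.93 − (+0.33) = +0.60 V.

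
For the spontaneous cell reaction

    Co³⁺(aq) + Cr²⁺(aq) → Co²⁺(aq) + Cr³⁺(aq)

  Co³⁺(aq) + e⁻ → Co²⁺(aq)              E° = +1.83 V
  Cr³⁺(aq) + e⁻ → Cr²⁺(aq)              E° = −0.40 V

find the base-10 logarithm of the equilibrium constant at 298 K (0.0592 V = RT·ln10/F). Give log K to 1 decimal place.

The Co³⁺/Co²⁺ couple is reduced (cathode); E°cell = +1.83 − (−0.40) = +2.23 V with n = 1.
At equilibrium E = 0, so log K = nE°cell / 0.0592 = (1)(+2.23) / 0.0592 = 37.7.

log K = 37.7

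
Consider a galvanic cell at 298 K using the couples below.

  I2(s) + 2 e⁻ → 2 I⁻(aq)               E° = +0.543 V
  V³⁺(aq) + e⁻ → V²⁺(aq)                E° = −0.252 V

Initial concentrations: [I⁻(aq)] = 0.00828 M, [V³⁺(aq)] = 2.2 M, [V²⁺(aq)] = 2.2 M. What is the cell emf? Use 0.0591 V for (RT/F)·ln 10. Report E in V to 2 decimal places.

+0.92 V

Since E°(I₂/I⁻) > E°(V³⁺/V²⁺), I₂/I⁻ serves as the cathode.
The standard potential is +0.543 − (−0.252) = +0.795 V and the balanced reaction transfers n = 2 electrons.
Balancing gives I2(s) + 2 V²⁺(aq) → 2 I⁻(aq) + 2 V³⁺(aq); hence Q = ([I⁻(aq)]^2·[V³⁺(aq)]^2) / [V²⁺(aq)]^2 = 6.86×10^−5 (log Q = −4.164).
By the Nernst equation, E = +0.795 − (0.0591/2)·(−4.164) = +0.92 V.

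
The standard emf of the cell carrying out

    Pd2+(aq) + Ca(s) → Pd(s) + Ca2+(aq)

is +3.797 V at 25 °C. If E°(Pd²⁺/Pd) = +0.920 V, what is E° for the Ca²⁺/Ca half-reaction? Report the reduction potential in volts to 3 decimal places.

−2.877 V

In the reaction as written the Pd²⁺/Pd couple is reduced (cathode) and Ca²⁺/Ca is oxidized (anode), so E°cell = E°(Pd²⁺/Pd) − E°(Ca²⁺/Ca).
E°(Ca²⁺/Ca) = E°(cathode) − E°cell = +0.920 − (+3.797) = −2.877 V.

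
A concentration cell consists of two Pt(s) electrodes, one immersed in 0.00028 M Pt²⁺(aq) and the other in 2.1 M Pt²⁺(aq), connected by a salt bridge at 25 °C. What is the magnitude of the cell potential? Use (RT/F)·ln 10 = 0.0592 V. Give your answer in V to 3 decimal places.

0.115 V

For a concentration cell E°cell = 0, since both electrodes use the same couple.
The compartment with the higher Pt²⁺(aq) concentration (2.1 M) acts as the cathode; ions are reduced there and produced at the dilute (0.00028 M) anode.
With n = 2, Ecell = −(0.0592/2)·log([dilute]/[conc]) = −(0.0592/2)·log(0.00028/2.1) = +0.115 V.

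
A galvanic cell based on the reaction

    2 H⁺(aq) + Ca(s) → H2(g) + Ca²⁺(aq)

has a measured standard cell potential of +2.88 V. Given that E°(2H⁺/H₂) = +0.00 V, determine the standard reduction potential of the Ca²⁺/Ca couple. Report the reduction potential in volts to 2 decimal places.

In the reaction as written the 2H⁺/H₂ couple is reduced (cathode) and Ca²⁺/Ca is oxidized (anode), so E°cell = E°(2H⁺/H₂) − E°(Ca²⁺/Ca).
E°(Ca²⁺/Ca) = E°(cathode) − E°cell = +0.00 − (+2.88) = −2.88 V.

−2.88 V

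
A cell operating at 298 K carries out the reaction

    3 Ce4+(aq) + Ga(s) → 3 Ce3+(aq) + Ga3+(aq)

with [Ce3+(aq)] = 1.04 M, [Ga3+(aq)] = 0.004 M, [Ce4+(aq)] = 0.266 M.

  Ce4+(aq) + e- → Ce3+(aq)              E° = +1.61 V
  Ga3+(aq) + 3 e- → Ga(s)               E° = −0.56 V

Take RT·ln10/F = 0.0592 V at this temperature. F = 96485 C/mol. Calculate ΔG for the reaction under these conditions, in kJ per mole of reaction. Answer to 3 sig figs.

−632 kJ/mol

E°cell = +1.61 − (−0.56) = +2.17 V; the balanced reaction transfers n = 3 electrons.
Q = ([Ce3+(aq)]^3·[Ga3+(aq)]) / [Ce4+(aq)]^3 = 0.239, so log Q = −0.621 and E = +2.17 − (0.0592/3)(−0.621) = +2.1823 V.
Then ΔG = −nFE = −3 × 96485 × +2.1823 J/mol = −632 kJ/mol.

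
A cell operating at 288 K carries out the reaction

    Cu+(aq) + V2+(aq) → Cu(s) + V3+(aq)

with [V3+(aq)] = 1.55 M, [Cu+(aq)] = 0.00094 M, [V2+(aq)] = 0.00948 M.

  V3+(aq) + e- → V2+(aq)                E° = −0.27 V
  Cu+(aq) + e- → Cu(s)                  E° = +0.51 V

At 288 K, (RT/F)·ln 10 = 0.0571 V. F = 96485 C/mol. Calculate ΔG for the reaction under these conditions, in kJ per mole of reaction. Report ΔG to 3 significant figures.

With Cu⁺/Cu reduced at the cathode, E°cell = +0.51 − (−0.27) = +0.78 V and n = 1.
Q = [V3+(aq)] / ([Cu+(aq)]·[V2+(aq)]) = 1.74×10^5, so log Q = 5.240 and E = +0.78 − (0.0571/1)(5.240) = +0.4808 V.
Finally ΔG = −nFE = −(1)(96485 C/mol)(+0.4808 V) = −46.4 kJ/mol.

−46.4 kJ/mol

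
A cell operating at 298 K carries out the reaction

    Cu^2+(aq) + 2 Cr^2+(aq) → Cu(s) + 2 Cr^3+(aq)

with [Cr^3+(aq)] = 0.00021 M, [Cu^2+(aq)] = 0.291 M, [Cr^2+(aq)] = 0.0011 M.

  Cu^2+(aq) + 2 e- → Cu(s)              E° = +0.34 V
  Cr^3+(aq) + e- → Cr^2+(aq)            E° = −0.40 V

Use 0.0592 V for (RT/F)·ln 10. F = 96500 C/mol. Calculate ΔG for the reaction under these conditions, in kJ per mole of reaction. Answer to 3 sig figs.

E°cell = +0.34 − (−0.40) = +0.74 V; the balanced reaction transfers n = 2 electrons.
The reaction quotient is [Cr^3+(aq)]^2 / ([Cu^2+(aq)]·[Cr^2+(aq)]^2) = 0.125; by Nernst, E = +0.74 − (0.0592/2)(−0.902) = +0.7667 V.
Then ΔG = −nFE = −2 × 96500 × +0.7667 J/mol = −148 kJ/mol.

−148 kJ/mol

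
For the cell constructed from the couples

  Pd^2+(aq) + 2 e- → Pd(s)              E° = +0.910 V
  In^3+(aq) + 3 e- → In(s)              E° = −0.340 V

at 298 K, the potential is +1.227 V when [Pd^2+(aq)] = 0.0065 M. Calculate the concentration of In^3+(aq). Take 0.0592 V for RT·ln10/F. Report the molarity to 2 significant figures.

Pd²⁺/Pd is the cathode (higher E°); E°cell = +0.910 − (−0.340) = +1.250 V with n = 6.
Since E = E° − (0.0592/n)·log Q, log Q = n(E° − E)/0.0592 = 2.331.
The balanced reaction is 3 Pd^2+(aq) + 2 In(s) → 3 Pd(s) + 2 In^3+(aq), so Q = [In^3+(aq)]^2 / [Pd^2+(aq)]^3.
Solving for the unknown gives log [In^3+(aq)] = −2.115, so [In^3+(aq)] ≈ 0.0077 M.

0.0077 M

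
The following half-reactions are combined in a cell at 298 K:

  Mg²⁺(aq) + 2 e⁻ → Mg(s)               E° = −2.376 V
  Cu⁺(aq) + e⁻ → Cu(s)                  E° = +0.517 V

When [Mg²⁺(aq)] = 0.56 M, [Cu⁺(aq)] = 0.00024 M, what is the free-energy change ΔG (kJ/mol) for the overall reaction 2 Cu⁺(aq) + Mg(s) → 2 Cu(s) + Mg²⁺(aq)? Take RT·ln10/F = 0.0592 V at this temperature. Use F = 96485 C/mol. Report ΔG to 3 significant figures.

With Cu⁺/Cu reduced at the cathode, E°cell = +0.517 − (−2.376) = +2.893 V and n = 2.
Q = [Mg²⁺(aq)] / [Cu⁺(aq)]^2 = 9.72×10^6, so log Q = 6.988 and E = +2.893 − (0.0592/2)(6.988) = +2.6862 V.
Finally ΔG = −nFE = −(2)(96485 C/mol)(+2.6862 V) = −518 kJ/mol.

−518 kJ/mol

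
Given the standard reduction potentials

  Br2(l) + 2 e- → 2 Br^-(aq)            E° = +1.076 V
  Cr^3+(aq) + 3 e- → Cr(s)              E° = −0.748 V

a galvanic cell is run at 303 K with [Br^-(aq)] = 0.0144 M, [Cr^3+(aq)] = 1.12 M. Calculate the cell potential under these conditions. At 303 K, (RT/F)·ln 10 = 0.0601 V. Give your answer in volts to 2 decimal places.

The Br₂/Br⁻ couple has the more positive E°, so it is the cathode; Cr³⁺/Cr is the anode.
E°cell = E°cat − E°an = +1.076 − (−0.748) = +1.824 V; n = 6.
Balancing gives 3 Br2(l) + 2 Cr(s) → 6 Br^-(aq) + 2 Cr^3+(aq); hence Q = [Br^-(aq)]^6·[Cr^3+(aq)]^2 = 1.12×10^−11 (log Q = −10.951).
By the Nernst equation, E = +1.824 − (0.0601/6)·(−10.951) = +1.93 V.

+1.93 V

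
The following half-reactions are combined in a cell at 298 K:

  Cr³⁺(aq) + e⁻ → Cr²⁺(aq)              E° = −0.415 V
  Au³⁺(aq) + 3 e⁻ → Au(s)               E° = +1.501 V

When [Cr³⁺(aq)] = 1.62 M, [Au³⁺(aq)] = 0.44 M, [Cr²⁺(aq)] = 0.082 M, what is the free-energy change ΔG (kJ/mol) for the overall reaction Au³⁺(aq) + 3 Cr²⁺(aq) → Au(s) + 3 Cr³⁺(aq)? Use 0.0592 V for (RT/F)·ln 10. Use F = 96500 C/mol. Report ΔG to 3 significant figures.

−530 kJ/mol

E°cell = +1.501 − (−0.415) = +1.916 V; the balanced reaction transfers n = 3 electrons.
Here Q = [Cr³⁺(aq)]^3 / ([Au³⁺(aq)]·[Cr²⁺(aq)]^3) = 1.75×10^4 (log Q = 4.244), giving E = +1.916 − (0.0592/3)·(4.244) = +1.8323 V.
ΔG = −nFE = −(3)(96500)(+1.8323) J/mol = −530 kJ/mol.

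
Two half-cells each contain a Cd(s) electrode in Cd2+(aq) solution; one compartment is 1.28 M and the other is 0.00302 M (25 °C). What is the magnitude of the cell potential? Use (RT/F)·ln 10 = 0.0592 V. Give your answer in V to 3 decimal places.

0.078 V

For a concentration cell E°cell = 0, since both electrodes use the same couple.
The compartment with the higher Cd2+(aq) concentration (1.28 M) acts as the cathode; ions are reduced there and produced at the dilute (0.00302 M) anode.
With n = 2, Ecell = −(0.0592/2)·log([dilute]/[conc]) = −(0.0592/2)·log(0.00302/1.28) = +0.078 V.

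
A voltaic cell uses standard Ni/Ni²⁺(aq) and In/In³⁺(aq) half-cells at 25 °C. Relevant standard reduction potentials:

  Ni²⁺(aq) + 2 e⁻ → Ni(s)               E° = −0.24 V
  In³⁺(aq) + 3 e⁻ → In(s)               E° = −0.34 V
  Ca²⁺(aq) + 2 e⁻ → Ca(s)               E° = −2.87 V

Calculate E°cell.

The Ni²⁺/Ni couple has the higher E°, so Ni ion is reduced (cathode) and In is oxidized (anode).
E°cell = E°(cathode) − E°(anode) = −0.24 − (−0.34) = +0.10 V.

+0.10 V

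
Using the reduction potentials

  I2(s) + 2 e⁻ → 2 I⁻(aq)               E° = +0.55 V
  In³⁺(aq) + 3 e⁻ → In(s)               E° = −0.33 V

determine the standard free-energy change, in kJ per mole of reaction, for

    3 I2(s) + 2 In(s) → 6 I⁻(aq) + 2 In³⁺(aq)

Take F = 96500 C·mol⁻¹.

In the reaction as written I2(s) is reduced, so the I₂/I⁻ couple is the cathode and In³⁺/In is the anode.
E°cell = +0.55 − (−0.33) = +0.88 V; balancing electrons gives n = 6.
ΔG° = −nFE°cell = −(6)(96500)(+0.88) J/mol = −510 kJ/mol.

−510 kJ/mol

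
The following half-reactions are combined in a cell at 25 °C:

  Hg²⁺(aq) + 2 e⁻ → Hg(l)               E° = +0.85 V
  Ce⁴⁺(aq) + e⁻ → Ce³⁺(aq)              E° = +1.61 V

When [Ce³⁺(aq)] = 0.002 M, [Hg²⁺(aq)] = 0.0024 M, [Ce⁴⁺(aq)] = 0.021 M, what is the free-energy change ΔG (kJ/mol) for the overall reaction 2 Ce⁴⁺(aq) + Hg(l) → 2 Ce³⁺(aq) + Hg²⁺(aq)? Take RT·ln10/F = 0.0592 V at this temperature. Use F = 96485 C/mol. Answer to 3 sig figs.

With Ce⁴⁺/Ce³⁺ reduced at the cathode, E°cell = +1.61 − (+0.85) = +0.76 V and n = 2.
Here Q = ([Ce³⁺(aq)]^2·[Hg²⁺(aq)]) / [Ce⁴⁺(aq)]^2 = 2.18×10^−5 (log Q = −4.662), giving E = +0.76 − (0.0592/2)·(−4.662) = +0.8980 V.
Finally ΔG = −nFE = −(2)(96485 C/mol)(+0.8980 V) = −173 kJ/mol.

−173 kJ/mol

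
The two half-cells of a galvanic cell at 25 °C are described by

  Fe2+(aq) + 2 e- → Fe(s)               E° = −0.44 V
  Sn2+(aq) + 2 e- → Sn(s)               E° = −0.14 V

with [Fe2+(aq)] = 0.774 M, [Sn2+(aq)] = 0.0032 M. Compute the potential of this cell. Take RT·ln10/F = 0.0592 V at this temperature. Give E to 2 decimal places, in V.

Since E°(Sn²⁺/Sn) > E°(Fe²⁺/Fe), Sn²⁺/Sn serves as the cathode.
E°cell = −0.14 − (−0.44) = +0.30 V, with n = 2 electrons transferred.
Balancing gives Sn2+(aq) + Fe(s) → Sn(s) + Fe2+(aq); hence Q = [Fe2+(aq)] / [Sn2+(aq)] = 242 (log Q = 2.384).
Applying E = E° − (RT ln10/nF)·log Q gives +0.30 − (0.0592/2)(2.384) = +0.23 V.

+0.23 V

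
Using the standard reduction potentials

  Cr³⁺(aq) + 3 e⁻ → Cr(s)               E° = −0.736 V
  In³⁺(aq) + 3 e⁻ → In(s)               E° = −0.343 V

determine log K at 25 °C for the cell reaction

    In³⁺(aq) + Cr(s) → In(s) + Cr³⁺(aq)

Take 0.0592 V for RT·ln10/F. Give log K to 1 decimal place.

The In³⁺/In couple is reduced (cathode); E°cell = −0.343 − (−0.736) = +0.393 V with n = 3.
At equilibrium E = 0, so log K = nE°cell / 0.0592 = (3)(+0.393) / 0.0592 = 19.9.

log K = 19.9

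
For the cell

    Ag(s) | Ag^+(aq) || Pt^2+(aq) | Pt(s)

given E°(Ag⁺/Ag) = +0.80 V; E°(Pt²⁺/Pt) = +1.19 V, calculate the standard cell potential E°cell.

+0.39 V

By convention the left-hand electrode in cell notation is the anode (oxidation) and the right-hand electrode is the cathode (reduction).
E°cell = E°(right) − E°(left) = +1.19 − (+0.80) = +0.39 V.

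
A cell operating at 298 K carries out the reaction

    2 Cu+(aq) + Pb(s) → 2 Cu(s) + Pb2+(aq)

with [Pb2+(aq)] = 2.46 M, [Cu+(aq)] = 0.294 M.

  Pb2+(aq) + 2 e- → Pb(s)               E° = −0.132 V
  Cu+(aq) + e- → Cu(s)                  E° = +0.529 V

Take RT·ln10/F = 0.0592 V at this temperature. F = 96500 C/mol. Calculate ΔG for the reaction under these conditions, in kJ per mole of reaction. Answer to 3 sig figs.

−119 kJ/mol

With Cu⁺/Cu reduced at the cathode, E°cell = +0.529 − (−0.132) = +0.661 V and n = 2.
Q = [Pb2+(aq)] / [Cu+(aq)]^2 = 28.5, so log Q = 1.454 and E = +0.661 − (0.0592/2)(1.454) = +0.6180 V.
Finally ΔG = −nFE = −(2)(96500 C/mol)(+0.6180 V) = −119 kJ/mol.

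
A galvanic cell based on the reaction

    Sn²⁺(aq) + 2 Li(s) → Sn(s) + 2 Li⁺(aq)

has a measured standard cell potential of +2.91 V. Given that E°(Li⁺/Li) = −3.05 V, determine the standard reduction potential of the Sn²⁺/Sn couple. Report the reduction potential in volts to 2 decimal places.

−0.14 V

In the reaction as written the Sn²⁺/Sn couple is reduced (cathode) and Li⁺/Li is oxidized (anode), so E°cell = E°(Sn²⁺/Sn) − E°(Li⁺/Li).
E°(Sn²⁺/Sn) = E°cell + E°(anode) = +2.91 + (−3.05) = −0.14 V.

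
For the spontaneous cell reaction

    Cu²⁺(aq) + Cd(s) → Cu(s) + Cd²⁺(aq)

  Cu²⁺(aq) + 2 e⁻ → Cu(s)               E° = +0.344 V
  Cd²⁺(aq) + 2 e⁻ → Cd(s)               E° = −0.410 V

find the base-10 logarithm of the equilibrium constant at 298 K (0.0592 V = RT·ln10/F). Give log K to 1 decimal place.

The Cu²⁺/Cu couple is reduced (cathode); E°cell = +0.344 − (−0.410) = +0.754 V with n = 2.
At equilibrium E = 0, so log K = nE°cell / 0.0592 = (2)(+0.754) / 0.0592 = 25.5.

log K = 25.5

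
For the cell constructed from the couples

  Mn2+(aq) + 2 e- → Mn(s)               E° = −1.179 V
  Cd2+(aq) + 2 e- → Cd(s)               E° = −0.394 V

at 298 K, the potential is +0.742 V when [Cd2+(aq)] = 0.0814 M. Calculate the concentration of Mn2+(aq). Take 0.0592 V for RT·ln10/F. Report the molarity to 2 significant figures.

Cd²⁺/Cd is the cathode (higher E°); E°cell = −0.394 − (−1.179) = +0.785 V with n = 2.
Rearranging E = E° − (0.0592/n)·log Q gives log Q = 2(+0.785 − (+0.742))/0.0592 = 1.453.
For Cd2+(aq) + Mn(s) → Cd(s) + Mn2+(aq), the reaction quotient is Q = [Mn2+(aq)] / [Cd2+(aq)].
Isolating [Mn2+(aq)] in Q = 10^{1.453} yields log [Mn2+(aq)] = 0.364, i.e. 2.3 M.

2.3 M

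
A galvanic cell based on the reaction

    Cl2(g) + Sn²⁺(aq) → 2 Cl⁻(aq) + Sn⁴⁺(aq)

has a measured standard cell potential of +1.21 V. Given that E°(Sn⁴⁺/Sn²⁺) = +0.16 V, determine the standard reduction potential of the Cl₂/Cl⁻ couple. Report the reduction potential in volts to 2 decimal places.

In the reaction as written the Cl₂/Cl⁻ couple is reduced (cathode) and Sn⁴⁺/Sn²⁺ is oxidized (anode), so E°cell = E°(Cl₂/Cl⁻) − E°(Sn⁴⁺/Sn²⁺).
E°(Cl₂/Cl⁻) = E°cell + E°(anode) = +1.21 + (+0.16) = +1.37 V.

+1.37 V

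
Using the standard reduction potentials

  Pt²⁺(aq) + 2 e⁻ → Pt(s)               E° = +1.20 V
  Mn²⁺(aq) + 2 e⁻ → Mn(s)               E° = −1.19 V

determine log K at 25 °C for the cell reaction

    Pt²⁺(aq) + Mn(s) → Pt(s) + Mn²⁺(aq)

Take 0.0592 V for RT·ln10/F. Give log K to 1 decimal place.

log K = 80.7

The Pt²⁺/Pt couple is reduced (cathode); E°cell = +1.20 − (−1.19) = +2.39 V with n = 2.
At equilibrium E = 0, so log K = nE°cell / 0.0592 = (2)(+2.39) / 0.0592 = 80.7.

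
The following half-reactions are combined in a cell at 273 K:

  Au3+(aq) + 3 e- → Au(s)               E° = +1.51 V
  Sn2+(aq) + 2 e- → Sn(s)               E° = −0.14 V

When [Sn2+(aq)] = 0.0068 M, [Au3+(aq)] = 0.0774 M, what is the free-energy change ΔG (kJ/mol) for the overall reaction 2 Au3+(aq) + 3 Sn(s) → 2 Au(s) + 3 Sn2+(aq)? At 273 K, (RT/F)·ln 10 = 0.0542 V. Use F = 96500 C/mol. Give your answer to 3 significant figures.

−978 kJ/mol

E°cell = +1.51 − (−0.14) = +1.65 V; the balanced reaction transfers n = 6 electrons.
The reaction quotient is [Sn2+(aq)]^3 / [Au3+(aq)]^2 = 5.25×10^−5; by Nernst, E = +1.65 − (0.0542/6)(−4.280) = +1.6887 V.
Finally ΔG = −nFE = −(6)(96500 C/mol)(+1.6887 V) = −978 kJ/mol.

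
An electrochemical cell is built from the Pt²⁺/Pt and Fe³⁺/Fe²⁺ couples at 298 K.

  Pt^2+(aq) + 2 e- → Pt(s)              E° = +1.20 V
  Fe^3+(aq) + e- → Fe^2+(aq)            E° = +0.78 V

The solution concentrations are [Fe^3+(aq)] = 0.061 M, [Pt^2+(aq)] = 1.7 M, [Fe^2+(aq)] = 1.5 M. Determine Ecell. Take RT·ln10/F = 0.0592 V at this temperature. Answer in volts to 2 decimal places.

+0.51 V

Pt²⁺/Pt is reduced (cathode, E° = +1.20 V) and Fe³⁺/Fe²⁺ is oxidized (anode).
E°cell = E°cat − E°an = +1.20 − (+0.78) = +0.42 V; n = 2.
The balanced reaction is Pt^2+(aq) + 2 Fe^2+(aq) → Pt(s) + 2 Fe^3+(aq), so Q = [Fe^3+(aq)]^2 / ([Pt^2+(aq)]·[Fe^2+(aq)]^2) = 0.000973 and log Q = −3.012.
By the Nernst equation, E = +0.42 − (0.0592/2)·(−3.012) = +0.51 V.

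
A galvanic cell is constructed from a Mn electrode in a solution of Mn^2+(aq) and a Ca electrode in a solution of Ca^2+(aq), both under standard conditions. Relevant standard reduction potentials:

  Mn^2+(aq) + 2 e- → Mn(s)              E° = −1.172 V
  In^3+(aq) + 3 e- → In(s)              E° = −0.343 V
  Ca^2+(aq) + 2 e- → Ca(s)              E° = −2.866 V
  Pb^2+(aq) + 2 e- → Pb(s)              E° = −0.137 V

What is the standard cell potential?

Of the two couples in this cell, the one with the more positive reduction potential is reduced at the cathode: here that is Mn²⁺/Mn (−1.172 V); Ca²⁺/Ca (−2.866 V) is the anode.
E°cell = E°(cathode) − E°(anode) = −1.172 − (−2.866) = +1.694 V.

+1.694 V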